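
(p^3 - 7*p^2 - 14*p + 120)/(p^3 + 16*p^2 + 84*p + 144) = (p^2 - 11*p + 30)/(p^2 + 12*p + 36)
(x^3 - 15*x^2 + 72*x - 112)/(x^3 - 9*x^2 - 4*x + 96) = (x^2 - 11*x + 28)/(x^2 - 5*x - 24)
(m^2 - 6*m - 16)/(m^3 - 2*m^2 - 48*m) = (m + 2)/(m*(m + 6))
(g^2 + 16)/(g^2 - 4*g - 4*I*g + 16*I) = (g + 4*I)/(g - 4)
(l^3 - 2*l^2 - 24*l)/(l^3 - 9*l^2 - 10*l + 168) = l/(l - 7)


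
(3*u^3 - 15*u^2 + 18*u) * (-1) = -3*u^3 + 15*u^2 - 18*u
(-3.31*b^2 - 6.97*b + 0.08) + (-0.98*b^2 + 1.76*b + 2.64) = -4.29*b^2 - 5.21*b + 2.72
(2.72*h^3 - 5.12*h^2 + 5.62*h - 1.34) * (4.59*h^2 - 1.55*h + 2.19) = 12.4848*h^5 - 27.7168*h^4 + 39.6886*h^3 - 26.0744*h^2 + 14.3848*h - 2.9346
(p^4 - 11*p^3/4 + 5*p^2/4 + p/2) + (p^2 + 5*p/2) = p^4 - 11*p^3/4 + 9*p^2/4 + 3*p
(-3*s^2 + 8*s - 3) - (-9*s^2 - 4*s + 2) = 6*s^2 + 12*s - 5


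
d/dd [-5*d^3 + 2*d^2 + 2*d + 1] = -15*d^2 + 4*d + 2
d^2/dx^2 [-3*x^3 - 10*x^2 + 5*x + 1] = -18*x - 20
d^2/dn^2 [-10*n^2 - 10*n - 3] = -20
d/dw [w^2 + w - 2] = 2*w + 1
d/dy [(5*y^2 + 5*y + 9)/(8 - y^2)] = (5*y^2 + 98*y + 40)/(y^4 - 16*y^2 + 64)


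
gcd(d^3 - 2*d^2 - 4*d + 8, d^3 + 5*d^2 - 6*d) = 1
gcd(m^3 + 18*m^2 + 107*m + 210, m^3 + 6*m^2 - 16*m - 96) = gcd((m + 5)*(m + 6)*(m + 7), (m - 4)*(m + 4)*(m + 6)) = m + 6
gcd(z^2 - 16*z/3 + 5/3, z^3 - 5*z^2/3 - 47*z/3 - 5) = z - 5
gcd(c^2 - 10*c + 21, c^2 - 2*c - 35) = c - 7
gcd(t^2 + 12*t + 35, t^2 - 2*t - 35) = t + 5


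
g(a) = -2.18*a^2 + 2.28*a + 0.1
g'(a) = 2.28 - 4.36*a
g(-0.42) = -1.24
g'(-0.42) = 4.11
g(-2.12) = -14.53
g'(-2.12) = 11.52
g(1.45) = -1.18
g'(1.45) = -4.04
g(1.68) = -2.22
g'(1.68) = -5.04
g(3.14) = -14.23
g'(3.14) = -11.41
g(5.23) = -47.60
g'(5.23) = -20.52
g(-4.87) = -62.71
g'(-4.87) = 23.51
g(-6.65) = -111.47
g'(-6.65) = 31.27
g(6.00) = -64.70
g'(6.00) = -23.88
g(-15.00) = -524.60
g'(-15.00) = 67.68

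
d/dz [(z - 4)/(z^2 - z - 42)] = (z^2 - z - (z - 4)*(2*z - 1) - 42)/(-z^2 + z + 42)^2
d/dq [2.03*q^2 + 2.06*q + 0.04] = 4.06*q + 2.06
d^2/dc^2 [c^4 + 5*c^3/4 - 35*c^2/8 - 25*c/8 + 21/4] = 12*c^2 + 15*c/2 - 35/4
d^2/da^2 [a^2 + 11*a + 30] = 2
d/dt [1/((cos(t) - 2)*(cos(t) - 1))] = (2*cos(t) - 3)*sin(t)/((cos(t) - 2)^2*(cos(t) - 1)^2)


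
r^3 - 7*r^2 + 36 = (r - 6)*(r - 3)*(r + 2)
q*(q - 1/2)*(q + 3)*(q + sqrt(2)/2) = q^4 + sqrt(2)*q^3/2 + 5*q^3/2 - 3*q^2/2 + 5*sqrt(2)*q^2/4 - 3*sqrt(2)*q/4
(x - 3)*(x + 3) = x^2 - 9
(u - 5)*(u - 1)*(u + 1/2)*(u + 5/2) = u^4 - 3*u^3 - 47*u^2/4 + 15*u/2 + 25/4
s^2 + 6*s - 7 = (s - 1)*(s + 7)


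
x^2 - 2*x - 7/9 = (x - 7/3)*(x + 1/3)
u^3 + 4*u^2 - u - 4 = (u - 1)*(u + 1)*(u + 4)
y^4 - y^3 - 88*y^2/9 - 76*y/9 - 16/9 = (y - 4)*(y + 1/3)*(y + 2/3)*(y + 2)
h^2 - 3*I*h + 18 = (h - 6*I)*(h + 3*I)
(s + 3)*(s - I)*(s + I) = s^3 + 3*s^2 + s + 3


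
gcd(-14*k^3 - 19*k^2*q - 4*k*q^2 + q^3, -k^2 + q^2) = k + q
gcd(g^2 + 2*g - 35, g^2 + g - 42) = g + 7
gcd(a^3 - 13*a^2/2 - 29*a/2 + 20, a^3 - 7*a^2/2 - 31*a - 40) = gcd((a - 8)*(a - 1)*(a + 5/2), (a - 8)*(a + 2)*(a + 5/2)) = a^2 - 11*a/2 - 20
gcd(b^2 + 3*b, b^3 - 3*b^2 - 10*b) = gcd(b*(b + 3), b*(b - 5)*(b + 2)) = b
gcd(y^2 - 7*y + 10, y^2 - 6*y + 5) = y - 5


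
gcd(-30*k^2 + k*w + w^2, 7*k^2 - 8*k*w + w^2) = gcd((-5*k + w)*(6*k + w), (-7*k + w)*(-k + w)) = 1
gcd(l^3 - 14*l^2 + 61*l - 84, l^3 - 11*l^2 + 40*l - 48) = l^2 - 7*l + 12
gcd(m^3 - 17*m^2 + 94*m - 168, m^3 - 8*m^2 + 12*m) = m - 6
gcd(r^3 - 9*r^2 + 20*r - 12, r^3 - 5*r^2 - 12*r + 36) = r^2 - 8*r + 12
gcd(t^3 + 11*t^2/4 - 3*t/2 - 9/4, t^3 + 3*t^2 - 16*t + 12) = t - 1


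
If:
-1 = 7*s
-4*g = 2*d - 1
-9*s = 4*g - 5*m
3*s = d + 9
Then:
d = -66/7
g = 139/28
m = 26/7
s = -1/7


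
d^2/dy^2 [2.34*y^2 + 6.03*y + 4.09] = 4.68000000000000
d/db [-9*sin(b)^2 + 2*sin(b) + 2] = 2*(1 - 9*sin(b))*cos(b)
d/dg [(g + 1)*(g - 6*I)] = 2*g + 1 - 6*I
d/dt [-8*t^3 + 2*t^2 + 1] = 4*t*(1 - 6*t)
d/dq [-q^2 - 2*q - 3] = -2*q - 2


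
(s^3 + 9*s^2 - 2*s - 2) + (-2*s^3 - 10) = -s^3 + 9*s^2 - 2*s - 12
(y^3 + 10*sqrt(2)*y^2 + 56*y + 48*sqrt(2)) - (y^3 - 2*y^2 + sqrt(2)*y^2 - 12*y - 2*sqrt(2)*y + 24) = 2*y^2 + 9*sqrt(2)*y^2 + 2*sqrt(2)*y + 68*y - 24 + 48*sqrt(2)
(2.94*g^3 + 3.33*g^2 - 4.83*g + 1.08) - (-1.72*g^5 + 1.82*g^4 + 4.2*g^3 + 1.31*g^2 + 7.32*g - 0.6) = 1.72*g^5 - 1.82*g^4 - 1.26*g^3 + 2.02*g^2 - 12.15*g + 1.68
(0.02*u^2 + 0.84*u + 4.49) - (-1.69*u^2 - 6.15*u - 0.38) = 1.71*u^2 + 6.99*u + 4.87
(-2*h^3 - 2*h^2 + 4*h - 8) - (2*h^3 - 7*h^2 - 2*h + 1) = -4*h^3 + 5*h^2 + 6*h - 9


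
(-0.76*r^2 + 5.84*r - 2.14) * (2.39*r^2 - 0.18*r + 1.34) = -1.8164*r^4 + 14.0944*r^3 - 7.1842*r^2 + 8.2108*r - 2.8676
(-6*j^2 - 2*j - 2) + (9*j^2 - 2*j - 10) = 3*j^2 - 4*j - 12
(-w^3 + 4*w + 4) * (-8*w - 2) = 8*w^4 + 2*w^3 - 32*w^2 - 40*w - 8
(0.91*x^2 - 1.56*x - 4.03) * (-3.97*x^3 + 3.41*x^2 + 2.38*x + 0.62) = -3.6127*x^5 + 9.2963*x^4 + 12.8453*x^3 - 16.8909*x^2 - 10.5586*x - 2.4986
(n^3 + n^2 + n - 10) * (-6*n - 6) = -6*n^4 - 12*n^3 - 12*n^2 + 54*n + 60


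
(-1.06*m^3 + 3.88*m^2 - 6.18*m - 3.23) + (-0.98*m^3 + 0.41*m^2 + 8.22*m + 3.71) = -2.04*m^3 + 4.29*m^2 + 2.04*m + 0.48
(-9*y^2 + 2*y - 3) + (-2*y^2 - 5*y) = -11*y^2 - 3*y - 3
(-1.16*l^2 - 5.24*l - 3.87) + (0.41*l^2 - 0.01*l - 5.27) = -0.75*l^2 - 5.25*l - 9.14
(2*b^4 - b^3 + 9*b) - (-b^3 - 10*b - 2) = 2*b^4 + 19*b + 2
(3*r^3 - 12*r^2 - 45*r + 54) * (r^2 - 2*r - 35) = 3*r^5 - 18*r^4 - 126*r^3 + 564*r^2 + 1467*r - 1890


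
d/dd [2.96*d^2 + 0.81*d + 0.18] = 5.92*d + 0.81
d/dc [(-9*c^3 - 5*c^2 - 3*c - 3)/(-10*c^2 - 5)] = (18*c^4 + 21*c^2 - 2*c + 3)/(5*(4*c^4 + 4*c^2 + 1))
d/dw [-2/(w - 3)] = 2/(w - 3)^2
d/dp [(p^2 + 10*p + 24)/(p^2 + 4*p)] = -6/p^2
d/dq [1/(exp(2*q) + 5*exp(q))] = (-2*exp(q) - 5)*exp(-q)/(exp(q) + 5)^2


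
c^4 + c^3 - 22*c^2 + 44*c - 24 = (c - 2)^2*(c - 1)*(c + 6)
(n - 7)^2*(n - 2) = n^3 - 16*n^2 + 77*n - 98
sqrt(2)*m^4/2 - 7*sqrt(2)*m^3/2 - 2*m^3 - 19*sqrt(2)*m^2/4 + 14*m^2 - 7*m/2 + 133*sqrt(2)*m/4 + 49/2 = (m - 7)*(m - 7*sqrt(2)/2)*(m + sqrt(2))*(sqrt(2)*m/2 + 1/2)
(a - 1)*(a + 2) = a^2 + a - 2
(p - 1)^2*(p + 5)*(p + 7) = p^4 + 10*p^3 + 12*p^2 - 58*p + 35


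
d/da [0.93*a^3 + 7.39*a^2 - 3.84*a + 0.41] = 2.79*a^2 + 14.78*a - 3.84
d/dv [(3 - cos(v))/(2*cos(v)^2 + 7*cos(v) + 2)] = (12*cos(v) - cos(2*v) + 22)*sin(v)/(7*cos(v) + cos(2*v) + 3)^2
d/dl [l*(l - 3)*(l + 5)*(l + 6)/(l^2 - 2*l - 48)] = 2*(l^3 - 11*l^2 - 16*l + 60)/(l^2 - 16*l + 64)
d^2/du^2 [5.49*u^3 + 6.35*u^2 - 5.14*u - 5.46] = 32.94*u + 12.7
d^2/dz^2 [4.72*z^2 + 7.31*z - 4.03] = 9.44000000000000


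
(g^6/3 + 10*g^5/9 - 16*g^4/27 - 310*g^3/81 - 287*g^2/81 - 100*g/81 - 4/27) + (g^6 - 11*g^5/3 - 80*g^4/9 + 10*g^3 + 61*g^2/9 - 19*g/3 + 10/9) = 4*g^6/3 - 23*g^5/9 - 256*g^4/27 + 500*g^3/81 + 262*g^2/81 - 613*g/81 + 26/27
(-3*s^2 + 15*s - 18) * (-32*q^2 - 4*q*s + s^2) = 96*q^2*s^2 - 480*q^2*s + 576*q^2 + 12*q*s^3 - 60*q*s^2 + 72*q*s - 3*s^4 + 15*s^3 - 18*s^2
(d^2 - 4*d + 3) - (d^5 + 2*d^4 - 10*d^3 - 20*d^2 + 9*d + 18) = -d^5 - 2*d^4 + 10*d^3 + 21*d^2 - 13*d - 15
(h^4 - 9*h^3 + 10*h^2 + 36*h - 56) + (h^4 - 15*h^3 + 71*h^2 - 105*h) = 2*h^4 - 24*h^3 + 81*h^2 - 69*h - 56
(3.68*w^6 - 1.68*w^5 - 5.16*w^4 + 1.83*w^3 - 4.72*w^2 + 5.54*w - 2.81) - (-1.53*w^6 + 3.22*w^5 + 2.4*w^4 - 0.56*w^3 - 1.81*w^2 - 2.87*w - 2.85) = 5.21*w^6 - 4.9*w^5 - 7.56*w^4 + 2.39*w^3 - 2.91*w^2 + 8.41*w + 0.04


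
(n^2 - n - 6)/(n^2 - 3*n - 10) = (n - 3)/(n - 5)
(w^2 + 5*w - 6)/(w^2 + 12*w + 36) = (w - 1)/(w + 6)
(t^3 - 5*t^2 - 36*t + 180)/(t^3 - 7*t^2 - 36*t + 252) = (t - 5)/(t - 7)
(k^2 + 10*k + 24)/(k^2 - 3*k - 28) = (k + 6)/(k - 7)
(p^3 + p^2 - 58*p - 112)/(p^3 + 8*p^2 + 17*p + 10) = (p^2 - p - 56)/(p^2 + 6*p + 5)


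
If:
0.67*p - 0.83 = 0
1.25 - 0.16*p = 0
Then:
No Solution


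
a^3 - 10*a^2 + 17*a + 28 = (a - 7)*(a - 4)*(a + 1)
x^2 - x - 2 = (x - 2)*(x + 1)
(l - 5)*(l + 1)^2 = l^3 - 3*l^2 - 9*l - 5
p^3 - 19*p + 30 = (p - 3)*(p - 2)*(p + 5)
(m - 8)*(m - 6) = m^2 - 14*m + 48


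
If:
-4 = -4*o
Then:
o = 1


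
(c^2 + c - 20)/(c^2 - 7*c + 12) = (c + 5)/(c - 3)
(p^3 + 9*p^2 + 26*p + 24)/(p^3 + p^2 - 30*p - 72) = (p + 2)/(p - 6)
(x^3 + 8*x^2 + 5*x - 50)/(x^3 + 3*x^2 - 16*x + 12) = (x^2 + 10*x + 25)/(x^2 + 5*x - 6)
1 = 1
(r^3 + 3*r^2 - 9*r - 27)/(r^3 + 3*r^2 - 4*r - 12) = (r^2 - 9)/(r^2 - 4)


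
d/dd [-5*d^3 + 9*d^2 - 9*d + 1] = -15*d^2 + 18*d - 9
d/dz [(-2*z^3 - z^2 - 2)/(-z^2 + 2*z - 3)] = 2*(z^4 - 4*z^3 + 8*z^2 + z + 2)/(z^4 - 4*z^3 + 10*z^2 - 12*z + 9)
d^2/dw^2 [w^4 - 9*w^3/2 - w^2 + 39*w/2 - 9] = 12*w^2 - 27*w - 2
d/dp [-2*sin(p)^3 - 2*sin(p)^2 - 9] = -2*(3*sin(p) + 2)*sin(p)*cos(p)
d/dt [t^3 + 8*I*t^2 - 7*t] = 3*t^2 + 16*I*t - 7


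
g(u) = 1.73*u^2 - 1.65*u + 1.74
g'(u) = 3.46*u - 1.65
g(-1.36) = 7.18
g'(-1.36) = -6.36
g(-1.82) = 10.47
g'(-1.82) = -7.95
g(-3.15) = 24.10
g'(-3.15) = -12.55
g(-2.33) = 14.98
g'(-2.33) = -9.71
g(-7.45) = 110.05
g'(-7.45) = -27.43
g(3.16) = 13.80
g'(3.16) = 9.28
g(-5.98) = 73.47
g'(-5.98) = -22.34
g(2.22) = 6.60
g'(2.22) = 6.03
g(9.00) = 127.02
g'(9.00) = 29.49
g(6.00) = 54.12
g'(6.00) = 19.11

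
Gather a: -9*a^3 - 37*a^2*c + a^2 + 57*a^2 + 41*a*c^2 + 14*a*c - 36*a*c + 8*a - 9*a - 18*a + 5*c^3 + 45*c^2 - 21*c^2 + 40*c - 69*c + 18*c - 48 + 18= -9*a^3 + a^2*(58 - 37*c) + a*(41*c^2 - 22*c - 19) + 5*c^3 + 24*c^2 - 11*c - 30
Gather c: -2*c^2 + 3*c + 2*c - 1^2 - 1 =-2*c^2 + 5*c - 2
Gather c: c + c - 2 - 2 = 2*c - 4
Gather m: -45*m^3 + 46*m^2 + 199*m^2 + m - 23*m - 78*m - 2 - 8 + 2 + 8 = -45*m^3 + 245*m^2 - 100*m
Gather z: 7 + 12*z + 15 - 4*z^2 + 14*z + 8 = -4*z^2 + 26*z + 30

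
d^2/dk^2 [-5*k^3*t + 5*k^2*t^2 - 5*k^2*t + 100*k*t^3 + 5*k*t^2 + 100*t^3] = 10*t*(-3*k + t - 1)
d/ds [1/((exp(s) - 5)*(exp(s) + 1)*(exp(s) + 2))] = -((exp(s) - 5)*(exp(s) + 1) + (exp(s) - 5)*(exp(s) + 2) + (exp(s) + 1)*(exp(s) + 2))/(4*(exp(s) - 5)^2*(exp(s) + 2)^2*cosh(s/2)^2)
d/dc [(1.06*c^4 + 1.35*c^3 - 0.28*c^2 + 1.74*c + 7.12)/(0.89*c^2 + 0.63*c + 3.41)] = (1.8868*c^5 + 3.2049*c^4 + 16.1594*c^3 + 12.0855*c^2 - 14.5832*c + 1.4478)/(0.7921*c^4 + 1.1214*c^3 + 6.4667*c^2 + 4.2966*c + 11.6281)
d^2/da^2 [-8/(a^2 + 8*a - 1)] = 16*(a^2 + 8*a - 4*(a + 4)^2 - 1)/(a^2 + 8*a - 1)^3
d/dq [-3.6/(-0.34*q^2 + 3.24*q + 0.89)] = (11.664 - 2.448*q)/(-0.34*q^2 + 3.24*q + 0.89)^2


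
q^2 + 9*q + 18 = (q + 3)*(q + 6)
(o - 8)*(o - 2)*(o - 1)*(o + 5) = o^4 - 6*o^3 - 29*o^2 + 114*o - 80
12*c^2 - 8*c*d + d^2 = (-6*c + d)*(-2*c + d)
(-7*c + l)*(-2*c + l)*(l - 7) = 14*c^2*l - 98*c^2 - 9*c*l^2 + 63*c*l + l^3 - 7*l^2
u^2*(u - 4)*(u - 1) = u^4 - 5*u^3 + 4*u^2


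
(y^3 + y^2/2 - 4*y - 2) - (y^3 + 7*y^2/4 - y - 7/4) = -5*y^2/4 - 3*y - 1/4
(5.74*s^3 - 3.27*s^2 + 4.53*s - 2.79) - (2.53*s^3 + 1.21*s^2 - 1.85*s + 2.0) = 3.21*s^3 - 4.48*s^2 + 6.38*s - 4.79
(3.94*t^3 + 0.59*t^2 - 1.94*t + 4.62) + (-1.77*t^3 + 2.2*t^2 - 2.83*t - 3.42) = 2.17*t^3 + 2.79*t^2 - 4.77*t + 1.2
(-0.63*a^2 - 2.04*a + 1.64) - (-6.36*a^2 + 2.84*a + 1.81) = 5.73*a^2 - 4.88*a - 0.17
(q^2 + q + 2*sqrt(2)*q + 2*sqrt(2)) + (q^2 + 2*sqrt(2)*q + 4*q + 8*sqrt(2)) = 2*q^2 + 5*q + 4*sqrt(2)*q + 10*sqrt(2)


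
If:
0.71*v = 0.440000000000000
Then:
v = 0.62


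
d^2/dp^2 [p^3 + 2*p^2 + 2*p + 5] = 6*p + 4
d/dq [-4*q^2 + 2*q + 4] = 2 - 8*q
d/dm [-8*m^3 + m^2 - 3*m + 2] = -24*m^2 + 2*m - 3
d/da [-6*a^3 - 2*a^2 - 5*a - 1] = -18*a^2 - 4*a - 5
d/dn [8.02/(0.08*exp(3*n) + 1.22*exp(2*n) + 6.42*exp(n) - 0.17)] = (-1.9248*exp(2*n) - 19.5688*exp(n) - 51.4884)*exp(n)/(0.08*exp(3*n) + 1.22*exp(2*n) + 6.42*exp(n) - 0.17)^2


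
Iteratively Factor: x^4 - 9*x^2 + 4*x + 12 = (x - 2)*(x^3 + 2*x^2 - 5*x - 6) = (x - 2)*(x + 3)*(x^2 - x - 2) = (x - 2)^2*(x + 3)*(x + 1)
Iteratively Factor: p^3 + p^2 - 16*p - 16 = (p + 1)*(p^2 - 16) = (p - 4)*(p + 1)*(p + 4)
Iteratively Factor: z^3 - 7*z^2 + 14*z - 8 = (z - 2)*(z^2 - 5*z + 4) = (z - 2)*(z - 1)*(z - 4)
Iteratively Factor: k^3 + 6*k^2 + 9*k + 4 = (k + 1)*(k^2 + 5*k + 4) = (k + 1)*(k + 4)*(k + 1)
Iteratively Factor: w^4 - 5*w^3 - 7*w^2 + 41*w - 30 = (w - 5)*(w^3 - 7*w + 6) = (w - 5)*(w + 3)*(w^2 - 3*w + 2) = (w - 5)*(w - 2)*(w + 3)*(w - 1)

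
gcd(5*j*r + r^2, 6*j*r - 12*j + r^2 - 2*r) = 1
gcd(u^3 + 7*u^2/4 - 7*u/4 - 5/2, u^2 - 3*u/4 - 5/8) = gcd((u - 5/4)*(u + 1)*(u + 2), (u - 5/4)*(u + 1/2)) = u - 5/4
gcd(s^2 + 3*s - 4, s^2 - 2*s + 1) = s - 1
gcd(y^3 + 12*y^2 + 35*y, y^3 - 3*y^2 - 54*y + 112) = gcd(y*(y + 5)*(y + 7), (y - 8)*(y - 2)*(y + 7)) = y + 7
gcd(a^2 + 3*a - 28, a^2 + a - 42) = a + 7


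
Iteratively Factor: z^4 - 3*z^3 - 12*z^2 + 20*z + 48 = (z - 3)*(z^3 - 12*z - 16) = (z - 4)*(z - 3)*(z^2 + 4*z + 4) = (z - 4)*(z - 3)*(z + 2)*(z + 2)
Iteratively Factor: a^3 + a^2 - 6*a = (a)*(a^2 + a - 6) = a*(a + 3)*(a - 2)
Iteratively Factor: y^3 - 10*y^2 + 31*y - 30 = (y - 2)*(y^2 - 8*y + 15) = (y - 5)*(y - 2)*(y - 3)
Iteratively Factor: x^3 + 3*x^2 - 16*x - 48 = (x - 4)*(x^2 + 7*x + 12) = (x - 4)*(x + 4)*(x + 3)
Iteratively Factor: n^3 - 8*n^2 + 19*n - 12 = (n - 1)*(n^2 - 7*n + 12) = (n - 4)*(n - 1)*(n - 3)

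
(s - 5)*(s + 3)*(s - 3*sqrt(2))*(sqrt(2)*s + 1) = sqrt(2)*s^4 - 5*s^3 - 2*sqrt(2)*s^3 - 18*sqrt(2)*s^2 + 10*s^2 + 6*sqrt(2)*s + 75*s + 45*sqrt(2)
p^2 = p^2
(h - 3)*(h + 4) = h^2 + h - 12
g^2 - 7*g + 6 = (g - 6)*(g - 1)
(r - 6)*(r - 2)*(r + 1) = r^3 - 7*r^2 + 4*r + 12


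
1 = 1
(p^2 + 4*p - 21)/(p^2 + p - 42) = (p - 3)/(p - 6)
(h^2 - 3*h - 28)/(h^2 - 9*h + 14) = (h + 4)/(h - 2)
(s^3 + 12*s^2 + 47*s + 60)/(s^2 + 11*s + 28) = (s^2 + 8*s + 15)/(s + 7)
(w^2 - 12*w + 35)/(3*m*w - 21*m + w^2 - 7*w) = (w - 5)/(3*m + w)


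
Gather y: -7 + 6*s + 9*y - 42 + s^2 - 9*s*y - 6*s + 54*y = s^2 + y*(63 - 9*s) - 49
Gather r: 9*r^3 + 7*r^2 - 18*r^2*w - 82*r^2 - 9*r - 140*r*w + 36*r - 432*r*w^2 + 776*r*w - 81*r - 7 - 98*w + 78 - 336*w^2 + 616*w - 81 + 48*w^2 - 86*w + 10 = 9*r^3 + r^2*(-18*w - 75) + r*(-432*w^2 + 636*w - 54) - 288*w^2 + 432*w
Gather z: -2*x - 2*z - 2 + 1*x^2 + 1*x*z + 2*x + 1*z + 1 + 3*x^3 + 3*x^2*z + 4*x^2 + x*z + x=3*x^3 + 5*x^2 + x + z*(3*x^2 + 2*x - 1) - 1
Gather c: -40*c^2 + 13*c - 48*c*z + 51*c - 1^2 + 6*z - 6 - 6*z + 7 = -40*c^2 + c*(64 - 48*z)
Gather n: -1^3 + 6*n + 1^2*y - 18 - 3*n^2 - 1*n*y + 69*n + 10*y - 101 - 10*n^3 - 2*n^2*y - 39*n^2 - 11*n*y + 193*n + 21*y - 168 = -10*n^3 + n^2*(-2*y - 42) + n*(268 - 12*y) + 32*y - 288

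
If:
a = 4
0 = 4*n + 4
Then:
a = 4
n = -1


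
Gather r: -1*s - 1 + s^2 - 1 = s^2 - s - 2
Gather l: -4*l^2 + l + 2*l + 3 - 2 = -4*l^2 + 3*l + 1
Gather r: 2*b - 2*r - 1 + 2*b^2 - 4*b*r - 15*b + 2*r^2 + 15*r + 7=2*b^2 - 13*b + 2*r^2 + r*(13 - 4*b) + 6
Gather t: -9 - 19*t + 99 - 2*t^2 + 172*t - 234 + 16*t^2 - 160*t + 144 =14*t^2 - 7*t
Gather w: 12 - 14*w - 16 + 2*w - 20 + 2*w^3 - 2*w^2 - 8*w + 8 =2*w^3 - 2*w^2 - 20*w - 16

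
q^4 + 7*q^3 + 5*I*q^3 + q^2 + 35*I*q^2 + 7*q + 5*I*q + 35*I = (q + 7)*(q - I)*(q + I)*(q + 5*I)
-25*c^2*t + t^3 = t*(-5*c + t)*(5*c + t)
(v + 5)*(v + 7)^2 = v^3 + 19*v^2 + 119*v + 245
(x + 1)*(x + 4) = x^2 + 5*x + 4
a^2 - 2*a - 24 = (a - 6)*(a + 4)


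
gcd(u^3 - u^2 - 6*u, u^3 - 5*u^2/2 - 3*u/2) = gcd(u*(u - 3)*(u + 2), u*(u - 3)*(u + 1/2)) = u^2 - 3*u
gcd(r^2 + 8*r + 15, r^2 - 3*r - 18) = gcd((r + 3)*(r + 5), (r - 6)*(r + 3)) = r + 3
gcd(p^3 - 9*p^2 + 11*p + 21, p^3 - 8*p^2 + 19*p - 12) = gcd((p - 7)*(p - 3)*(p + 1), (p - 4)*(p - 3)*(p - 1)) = p - 3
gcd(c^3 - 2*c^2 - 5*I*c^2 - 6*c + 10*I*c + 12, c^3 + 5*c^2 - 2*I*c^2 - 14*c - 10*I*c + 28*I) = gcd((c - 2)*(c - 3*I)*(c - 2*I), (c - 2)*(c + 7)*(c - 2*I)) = c^2 + c*(-2 - 2*I) + 4*I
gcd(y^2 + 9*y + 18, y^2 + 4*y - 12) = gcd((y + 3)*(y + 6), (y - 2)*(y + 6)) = y + 6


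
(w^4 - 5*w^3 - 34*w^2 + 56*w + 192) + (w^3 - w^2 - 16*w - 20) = w^4 - 4*w^3 - 35*w^2 + 40*w + 172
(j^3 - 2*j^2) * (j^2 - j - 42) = j^5 - 3*j^4 - 40*j^3 + 84*j^2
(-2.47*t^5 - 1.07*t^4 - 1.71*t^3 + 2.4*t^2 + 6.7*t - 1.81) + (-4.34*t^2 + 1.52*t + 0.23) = -2.47*t^5 - 1.07*t^4 - 1.71*t^3 - 1.94*t^2 + 8.22*t - 1.58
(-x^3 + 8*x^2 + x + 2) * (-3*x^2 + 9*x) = 3*x^5 - 33*x^4 + 69*x^3 + 3*x^2 + 18*x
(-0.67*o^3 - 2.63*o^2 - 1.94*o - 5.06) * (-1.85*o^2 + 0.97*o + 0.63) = 1.2395*o^5 + 4.2156*o^4 + 0.6158*o^3 + 5.8223*o^2 - 6.1304*o - 3.1878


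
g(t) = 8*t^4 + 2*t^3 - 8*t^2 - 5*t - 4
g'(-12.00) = -54245.00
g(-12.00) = 161336.00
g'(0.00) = -5.00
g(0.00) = -4.00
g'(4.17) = 2352.99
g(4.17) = 2400.05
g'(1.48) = 88.20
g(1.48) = 15.94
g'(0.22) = -7.89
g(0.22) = -5.45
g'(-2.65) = -515.97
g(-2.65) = 310.37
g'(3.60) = 1508.15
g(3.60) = 1311.32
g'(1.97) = 231.42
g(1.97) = 90.88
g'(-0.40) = 0.31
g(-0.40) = -3.20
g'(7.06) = 11441.77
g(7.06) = 20140.82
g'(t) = 32*t^3 + 6*t^2 - 16*t - 5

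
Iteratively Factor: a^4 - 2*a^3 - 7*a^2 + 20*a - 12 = (a + 3)*(a^3 - 5*a^2 + 8*a - 4) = (a - 2)*(a + 3)*(a^2 - 3*a + 2) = (a - 2)*(a - 1)*(a + 3)*(a - 2)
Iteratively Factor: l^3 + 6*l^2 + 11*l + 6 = (l + 1)*(l^2 + 5*l + 6) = (l + 1)*(l + 3)*(l + 2)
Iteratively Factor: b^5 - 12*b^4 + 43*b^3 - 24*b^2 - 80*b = (b - 4)*(b^4 - 8*b^3 + 11*b^2 + 20*b) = (b - 4)*(b + 1)*(b^3 - 9*b^2 + 20*b) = (b - 5)*(b - 4)*(b + 1)*(b^2 - 4*b) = b*(b - 5)*(b - 4)*(b + 1)*(b - 4)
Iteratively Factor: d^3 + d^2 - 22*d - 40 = (d + 2)*(d^2 - d - 20) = (d + 2)*(d + 4)*(d - 5)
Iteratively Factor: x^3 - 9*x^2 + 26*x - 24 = (x - 4)*(x^2 - 5*x + 6) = (x - 4)*(x - 2)*(x - 3)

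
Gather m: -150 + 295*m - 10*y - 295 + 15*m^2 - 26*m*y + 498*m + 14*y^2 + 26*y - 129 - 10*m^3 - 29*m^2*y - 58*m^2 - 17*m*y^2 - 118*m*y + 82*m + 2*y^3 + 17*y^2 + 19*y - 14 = -10*m^3 + m^2*(-29*y - 43) + m*(-17*y^2 - 144*y + 875) + 2*y^3 + 31*y^2 + 35*y - 588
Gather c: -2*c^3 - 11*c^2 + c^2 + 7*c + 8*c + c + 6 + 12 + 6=-2*c^3 - 10*c^2 + 16*c + 24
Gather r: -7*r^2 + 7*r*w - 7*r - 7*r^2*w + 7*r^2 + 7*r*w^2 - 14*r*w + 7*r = -7*r^2*w + r*(7*w^2 - 7*w)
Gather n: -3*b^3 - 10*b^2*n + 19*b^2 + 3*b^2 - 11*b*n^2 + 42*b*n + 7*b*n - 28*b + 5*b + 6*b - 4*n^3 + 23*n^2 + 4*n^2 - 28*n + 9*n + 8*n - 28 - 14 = -3*b^3 + 22*b^2 - 17*b - 4*n^3 + n^2*(27 - 11*b) + n*(-10*b^2 + 49*b - 11) - 42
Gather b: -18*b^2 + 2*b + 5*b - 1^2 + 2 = -18*b^2 + 7*b + 1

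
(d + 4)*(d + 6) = d^2 + 10*d + 24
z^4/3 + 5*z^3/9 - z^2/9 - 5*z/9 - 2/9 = (z/3 + 1/3)*(z - 1)*(z + 2/3)*(z + 1)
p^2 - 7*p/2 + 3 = (p - 2)*(p - 3/2)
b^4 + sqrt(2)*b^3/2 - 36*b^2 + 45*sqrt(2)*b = b*(b - 3*sqrt(2))*(b - 3*sqrt(2)/2)*(b + 5*sqrt(2))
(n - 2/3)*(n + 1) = n^2 + n/3 - 2/3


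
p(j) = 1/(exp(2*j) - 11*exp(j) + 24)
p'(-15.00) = 0.00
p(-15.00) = 0.04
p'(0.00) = 0.05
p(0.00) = 0.07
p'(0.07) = 0.05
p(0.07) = 0.07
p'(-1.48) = 0.01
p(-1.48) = 0.05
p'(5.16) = -0.00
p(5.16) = 0.00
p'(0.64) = 0.30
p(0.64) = 0.15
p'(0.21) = 0.07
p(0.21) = 0.08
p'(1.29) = 1.78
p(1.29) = -0.36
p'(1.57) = 0.20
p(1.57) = -0.17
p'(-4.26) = 0.00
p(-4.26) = 0.04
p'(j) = (-2*exp(2*j) + 11*exp(j))/(exp(2*j) - 11*exp(j) + 24)^2 = (11 - 2*exp(j))*exp(j)/(exp(2*j) - 11*exp(j) + 24)^2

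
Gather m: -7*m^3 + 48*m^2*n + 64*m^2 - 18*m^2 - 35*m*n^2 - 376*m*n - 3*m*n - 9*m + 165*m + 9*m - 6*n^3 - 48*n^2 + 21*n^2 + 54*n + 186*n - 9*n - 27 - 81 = -7*m^3 + m^2*(48*n + 46) + m*(-35*n^2 - 379*n + 165) - 6*n^3 - 27*n^2 + 231*n - 108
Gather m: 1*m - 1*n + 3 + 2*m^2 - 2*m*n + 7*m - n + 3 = 2*m^2 + m*(8 - 2*n) - 2*n + 6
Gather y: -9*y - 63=-9*y - 63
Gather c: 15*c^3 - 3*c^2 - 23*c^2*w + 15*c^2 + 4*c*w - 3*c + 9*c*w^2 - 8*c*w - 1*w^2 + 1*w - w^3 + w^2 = 15*c^3 + c^2*(12 - 23*w) + c*(9*w^2 - 4*w - 3) - w^3 + w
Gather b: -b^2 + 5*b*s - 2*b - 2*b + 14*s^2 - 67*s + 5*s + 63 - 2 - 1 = -b^2 + b*(5*s - 4) + 14*s^2 - 62*s + 60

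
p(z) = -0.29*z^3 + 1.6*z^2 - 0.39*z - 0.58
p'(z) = -0.87*z^2 + 3.2*z - 0.39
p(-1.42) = 4.03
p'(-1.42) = -6.69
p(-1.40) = 3.90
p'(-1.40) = -6.58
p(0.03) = -0.59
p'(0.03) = -0.29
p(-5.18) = 84.68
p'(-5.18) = -40.31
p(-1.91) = 8.02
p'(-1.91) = -9.68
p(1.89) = 2.44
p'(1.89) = 2.55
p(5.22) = -0.27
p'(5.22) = -7.39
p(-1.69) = 6.05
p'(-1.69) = -8.28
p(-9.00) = 343.94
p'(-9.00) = -99.66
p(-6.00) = 122.00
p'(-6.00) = -50.91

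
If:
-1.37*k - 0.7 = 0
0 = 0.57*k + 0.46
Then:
No Solution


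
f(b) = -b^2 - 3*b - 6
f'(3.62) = -10.24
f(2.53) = -19.99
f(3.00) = -24.00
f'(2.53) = -8.06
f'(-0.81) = -1.38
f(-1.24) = -3.82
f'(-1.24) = -0.52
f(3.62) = -29.96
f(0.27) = -6.88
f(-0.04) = -5.88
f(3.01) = -24.09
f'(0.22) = -3.44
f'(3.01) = -9.02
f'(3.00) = -9.00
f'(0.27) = -3.54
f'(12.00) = -27.00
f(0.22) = -6.71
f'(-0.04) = -2.92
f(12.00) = -186.00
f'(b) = -2*b - 3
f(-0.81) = -4.23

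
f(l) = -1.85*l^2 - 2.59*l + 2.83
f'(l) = -3.7*l - 2.59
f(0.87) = -0.82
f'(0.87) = -5.81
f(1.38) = -4.27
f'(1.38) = -7.70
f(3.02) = -21.86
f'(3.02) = -13.76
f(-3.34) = -9.16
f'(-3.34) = 9.77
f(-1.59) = 2.27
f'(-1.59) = 3.29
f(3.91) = -35.58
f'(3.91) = -17.06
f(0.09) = 2.58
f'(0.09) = -2.92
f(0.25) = 2.07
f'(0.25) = -3.52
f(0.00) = 2.83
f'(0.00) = -2.59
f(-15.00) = -374.57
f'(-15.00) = 52.91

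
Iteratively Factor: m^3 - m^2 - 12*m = (m)*(m^2 - m - 12) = m*(m + 3)*(m - 4)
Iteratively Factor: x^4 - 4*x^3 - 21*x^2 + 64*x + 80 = (x + 4)*(x^3 - 8*x^2 + 11*x + 20) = (x - 5)*(x + 4)*(x^2 - 3*x - 4) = (x - 5)*(x + 1)*(x + 4)*(x - 4)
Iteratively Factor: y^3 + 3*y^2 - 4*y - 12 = (y - 2)*(y^2 + 5*y + 6) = (y - 2)*(y + 3)*(y + 2)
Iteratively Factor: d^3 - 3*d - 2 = (d + 1)*(d^2 - d - 2) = (d - 2)*(d + 1)*(d + 1)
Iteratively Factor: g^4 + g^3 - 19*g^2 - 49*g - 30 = (g + 2)*(g^3 - g^2 - 17*g - 15) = (g + 1)*(g + 2)*(g^2 - 2*g - 15) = (g + 1)*(g + 2)*(g + 3)*(g - 5)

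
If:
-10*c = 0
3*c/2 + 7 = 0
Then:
No Solution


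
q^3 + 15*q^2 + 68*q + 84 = (q + 2)*(q + 6)*(q + 7)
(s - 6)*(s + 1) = s^2 - 5*s - 6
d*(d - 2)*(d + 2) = d^3 - 4*d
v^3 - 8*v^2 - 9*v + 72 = (v - 8)*(v - 3)*(v + 3)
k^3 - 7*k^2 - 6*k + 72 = (k - 6)*(k - 4)*(k + 3)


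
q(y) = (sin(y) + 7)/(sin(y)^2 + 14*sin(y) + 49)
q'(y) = (-2*sin(y)*cos(y) - 14*cos(y))*(sin(y) + 7)/(sin(y)^2 + 14*sin(y) + 49)^2 + cos(y)/(sin(y)^2 + 14*sin(y) + 49)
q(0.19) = 0.14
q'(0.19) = -0.02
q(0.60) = 0.13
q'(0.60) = -0.01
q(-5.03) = 0.13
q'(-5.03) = -0.00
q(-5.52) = 0.13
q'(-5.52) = -0.01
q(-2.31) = 0.16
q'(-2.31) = 0.02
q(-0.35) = 0.15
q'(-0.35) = -0.02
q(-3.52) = 0.14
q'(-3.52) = 0.02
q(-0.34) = 0.15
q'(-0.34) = -0.02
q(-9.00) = 0.15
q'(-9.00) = 0.02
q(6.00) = 0.15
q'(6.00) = -0.02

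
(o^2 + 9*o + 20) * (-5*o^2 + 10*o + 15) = -5*o^4 - 35*o^3 + 5*o^2 + 335*o + 300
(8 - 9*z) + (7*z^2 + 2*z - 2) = 7*z^2 - 7*z + 6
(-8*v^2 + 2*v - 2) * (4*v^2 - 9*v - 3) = -32*v^4 + 80*v^3 - 2*v^2 + 12*v + 6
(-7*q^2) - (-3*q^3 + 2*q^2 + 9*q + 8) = 3*q^3 - 9*q^2 - 9*q - 8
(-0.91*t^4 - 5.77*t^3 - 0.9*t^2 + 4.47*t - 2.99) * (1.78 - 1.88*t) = 1.7108*t^5 + 9.2278*t^4 - 8.5786*t^3 - 10.0056*t^2 + 13.5778*t - 5.3222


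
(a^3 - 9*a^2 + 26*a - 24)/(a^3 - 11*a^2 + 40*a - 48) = (a - 2)/(a - 4)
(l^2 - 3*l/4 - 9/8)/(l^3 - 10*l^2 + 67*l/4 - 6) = (4*l + 3)/(2*(2*l^2 - 17*l + 8))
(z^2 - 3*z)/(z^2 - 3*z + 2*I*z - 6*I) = z/(z + 2*I)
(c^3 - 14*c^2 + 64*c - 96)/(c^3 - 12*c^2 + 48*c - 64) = (c - 6)/(c - 4)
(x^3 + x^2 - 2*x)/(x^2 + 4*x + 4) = x*(x - 1)/(x + 2)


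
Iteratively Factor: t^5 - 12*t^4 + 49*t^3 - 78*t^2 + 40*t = (t - 1)*(t^4 - 11*t^3 + 38*t^2 - 40*t) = (t - 5)*(t - 1)*(t^3 - 6*t^2 + 8*t) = (t - 5)*(t - 4)*(t - 1)*(t^2 - 2*t) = (t - 5)*(t - 4)*(t - 2)*(t - 1)*(t)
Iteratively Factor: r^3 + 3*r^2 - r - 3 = (r - 1)*(r^2 + 4*r + 3) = (r - 1)*(r + 3)*(r + 1)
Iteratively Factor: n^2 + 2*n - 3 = (n + 3)*(n - 1)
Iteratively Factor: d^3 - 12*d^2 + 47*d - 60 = (d - 5)*(d^2 - 7*d + 12) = (d - 5)*(d - 3)*(d - 4)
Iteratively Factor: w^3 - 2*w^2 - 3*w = (w + 1)*(w^2 - 3*w) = w*(w + 1)*(w - 3)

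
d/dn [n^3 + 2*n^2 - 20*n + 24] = 3*n^2 + 4*n - 20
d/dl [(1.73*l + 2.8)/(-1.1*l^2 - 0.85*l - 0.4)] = (1.903*l^2 + 6.16*l + 1.688)/(1.21*l^4 + 1.87*l^3 + 1.6025*l^2 + 0.68*l + 0.16)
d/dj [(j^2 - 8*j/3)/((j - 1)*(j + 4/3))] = (27*j^2 - 24*j + 32)/(9*j^4 + 6*j^3 - 23*j^2 - 8*j + 16)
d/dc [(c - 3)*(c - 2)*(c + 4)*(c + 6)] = 4*c^3 + 15*c^2 - 40*c - 60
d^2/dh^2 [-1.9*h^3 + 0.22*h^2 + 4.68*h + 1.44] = 0.44 - 11.4*h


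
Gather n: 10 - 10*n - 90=-10*n - 80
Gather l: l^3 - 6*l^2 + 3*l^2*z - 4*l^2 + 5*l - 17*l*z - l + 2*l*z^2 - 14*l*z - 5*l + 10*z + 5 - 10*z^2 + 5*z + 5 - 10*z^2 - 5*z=l^3 + l^2*(3*z - 10) + l*(2*z^2 - 31*z - 1) - 20*z^2 + 10*z + 10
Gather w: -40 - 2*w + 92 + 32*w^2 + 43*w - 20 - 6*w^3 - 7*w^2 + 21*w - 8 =-6*w^3 + 25*w^2 + 62*w + 24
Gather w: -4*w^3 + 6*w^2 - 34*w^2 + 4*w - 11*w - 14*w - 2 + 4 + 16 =-4*w^3 - 28*w^2 - 21*w + 18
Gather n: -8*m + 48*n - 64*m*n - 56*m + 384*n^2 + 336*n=-64*m + 384*n^2 + n*(384 - 64*m)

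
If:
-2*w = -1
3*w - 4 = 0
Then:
No Solution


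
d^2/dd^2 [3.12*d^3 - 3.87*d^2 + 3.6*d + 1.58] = 18.72*d - 7.74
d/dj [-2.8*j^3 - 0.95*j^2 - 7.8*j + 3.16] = -8.4*j^2 - 1.9*j - 7.8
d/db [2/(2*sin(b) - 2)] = -cos(b)/(sin(b) - 1)^2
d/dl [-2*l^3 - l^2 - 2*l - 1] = -6*l^2 - 2*l - 2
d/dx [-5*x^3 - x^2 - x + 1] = -15*x^2 - 2*x - 1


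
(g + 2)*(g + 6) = g^2 + 8*g + 12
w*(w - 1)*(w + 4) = w^3 + 3*w^2 - 4*w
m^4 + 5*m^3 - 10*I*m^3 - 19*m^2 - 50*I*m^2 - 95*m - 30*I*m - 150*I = (m + 5)*(m - 6*I)*(m - 5*I)*(m + I)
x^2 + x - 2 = (x - 1)*(x + 2)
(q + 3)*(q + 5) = q^2 + 8*q + 15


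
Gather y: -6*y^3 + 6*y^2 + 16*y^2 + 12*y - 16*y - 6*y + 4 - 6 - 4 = -6*y^3 + 22*y^2 - 10*y - 6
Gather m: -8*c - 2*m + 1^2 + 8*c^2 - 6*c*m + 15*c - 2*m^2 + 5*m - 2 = 8*c^2 + 7*c - 2*m^2 + m*(3 - 6*c) - 1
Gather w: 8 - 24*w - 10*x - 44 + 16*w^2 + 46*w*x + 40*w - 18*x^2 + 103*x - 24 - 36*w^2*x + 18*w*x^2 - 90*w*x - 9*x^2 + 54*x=w^2*(16 - 36*x) + w*(18*x^2 - 44*x + 16) - 27*x^2 + 147*x - 60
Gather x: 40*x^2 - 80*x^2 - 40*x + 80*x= -40*x^2 + 40*x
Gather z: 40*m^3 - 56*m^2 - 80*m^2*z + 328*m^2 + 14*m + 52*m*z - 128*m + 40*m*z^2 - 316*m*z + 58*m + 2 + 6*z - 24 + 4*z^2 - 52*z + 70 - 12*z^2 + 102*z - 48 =40*m^3 + 272*m^2 - 56*m + z^2*(40*m - 8) + z*(-80*m^2 - 264*m + 56)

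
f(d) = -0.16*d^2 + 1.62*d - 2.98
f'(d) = 1.62 - 0.32*d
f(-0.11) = -3.16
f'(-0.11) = 1.66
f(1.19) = -1.28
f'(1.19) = 1.24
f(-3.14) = -9.64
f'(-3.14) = 2.62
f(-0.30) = -3.48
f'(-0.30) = 1.72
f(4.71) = 1.10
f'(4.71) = 0.11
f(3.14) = 0.53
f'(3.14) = 0.62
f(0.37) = -2.40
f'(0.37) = 1.50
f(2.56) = 0.12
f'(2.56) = 0.80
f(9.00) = -1.36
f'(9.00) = -1.26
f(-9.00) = -30.52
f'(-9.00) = 4.50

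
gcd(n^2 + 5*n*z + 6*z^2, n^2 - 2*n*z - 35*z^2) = 1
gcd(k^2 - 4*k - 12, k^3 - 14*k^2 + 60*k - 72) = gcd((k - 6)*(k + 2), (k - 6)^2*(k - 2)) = k - 6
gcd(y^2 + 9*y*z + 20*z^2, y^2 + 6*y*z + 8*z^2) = y + 4*z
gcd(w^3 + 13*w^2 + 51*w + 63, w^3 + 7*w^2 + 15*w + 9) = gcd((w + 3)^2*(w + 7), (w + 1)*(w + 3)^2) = w^2 + 6*w + 9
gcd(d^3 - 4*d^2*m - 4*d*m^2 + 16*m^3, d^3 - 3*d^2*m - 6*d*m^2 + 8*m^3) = d^2 - 2*d*m - 8*m^2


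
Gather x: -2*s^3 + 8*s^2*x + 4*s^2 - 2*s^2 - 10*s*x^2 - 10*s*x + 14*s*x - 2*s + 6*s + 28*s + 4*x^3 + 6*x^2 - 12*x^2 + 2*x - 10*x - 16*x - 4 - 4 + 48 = -2*s^3 + 2*s^2 + 32*s + 4*x^3 + x^2*(-10*s - 6) + x*(8*s^2 + 4*s - 24) + 40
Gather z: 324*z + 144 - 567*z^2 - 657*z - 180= -567*z^2 - 333*z - 36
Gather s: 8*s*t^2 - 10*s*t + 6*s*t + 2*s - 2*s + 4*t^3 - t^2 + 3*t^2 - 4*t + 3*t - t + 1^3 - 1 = s*(8*t^2 - 4*t) + 4*t^3 + 2*t^2 - 2*t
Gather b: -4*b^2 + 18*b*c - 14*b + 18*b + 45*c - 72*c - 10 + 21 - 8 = -4*b^2 + b*(18*c + 4) - 27*c + 3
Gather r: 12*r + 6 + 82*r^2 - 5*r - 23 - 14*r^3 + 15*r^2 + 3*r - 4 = -14*r^3 + 97*r^2 + 10*r - 21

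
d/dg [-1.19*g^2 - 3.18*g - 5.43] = -2.38*g - 3.18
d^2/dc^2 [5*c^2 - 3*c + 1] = 10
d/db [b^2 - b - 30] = 2*b - 1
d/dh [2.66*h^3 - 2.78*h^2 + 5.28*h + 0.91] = 7.98*h^2 - 5.56*h + 5.28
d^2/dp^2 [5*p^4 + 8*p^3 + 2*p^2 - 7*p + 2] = 60*p^2 + 48*p + 4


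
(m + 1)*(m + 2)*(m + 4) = m^3 + 7*m^2 + 14*m + 8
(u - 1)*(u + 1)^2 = u^3 + u^2 - u - 1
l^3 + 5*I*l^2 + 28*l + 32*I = (l - 4*I)*(l + I)*(l + 8*I)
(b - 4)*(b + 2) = b^2 - 2*b - 8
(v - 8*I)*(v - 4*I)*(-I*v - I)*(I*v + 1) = v^4 + v^3 - 13*I*v^3 - 44*v^2 - 13*I*v^2 - 44*v + 32*I*v + 32*I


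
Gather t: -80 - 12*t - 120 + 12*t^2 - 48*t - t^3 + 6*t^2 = -t^3 + 18*t^2 - 60*t - 200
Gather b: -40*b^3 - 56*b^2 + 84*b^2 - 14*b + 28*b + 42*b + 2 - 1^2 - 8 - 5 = -40*b^3 + 28*b^2 + 56*b - 12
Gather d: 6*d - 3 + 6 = 6*d + 3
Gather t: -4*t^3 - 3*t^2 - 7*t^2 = -4*t^3 - 10*t^2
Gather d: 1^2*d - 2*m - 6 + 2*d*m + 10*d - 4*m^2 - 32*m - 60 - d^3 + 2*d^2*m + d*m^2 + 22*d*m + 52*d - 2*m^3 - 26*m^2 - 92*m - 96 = -d^3 + 2*d^2*m + d*(m^2 + 24*m + 63) - 2*m^3 - 30*m^2 - 126*m - 162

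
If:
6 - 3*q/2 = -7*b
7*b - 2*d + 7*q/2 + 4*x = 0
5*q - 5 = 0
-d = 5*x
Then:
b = -9/14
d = -5/14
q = 1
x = 1/14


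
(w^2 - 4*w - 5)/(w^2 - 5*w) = (w + 1)/w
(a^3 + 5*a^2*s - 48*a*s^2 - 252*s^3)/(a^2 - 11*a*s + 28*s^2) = (-a^2 - 12*a*s - 36*s^2)/(-a + 4*s)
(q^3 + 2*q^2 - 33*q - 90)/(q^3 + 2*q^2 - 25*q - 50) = (q^2 - 3*q - 18)/(q^2 - 3*q - 10)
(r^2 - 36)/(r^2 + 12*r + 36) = (r - 6)/(r + 6)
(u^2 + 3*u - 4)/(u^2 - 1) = (u + 4)/(u + 1)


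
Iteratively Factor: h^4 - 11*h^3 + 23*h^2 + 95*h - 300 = (h - 5)*(h^3 - 6*h^2 - 7*h + 60) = (h - 5)^2*(h^2 - h - 12) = (h - 5)^2*(h - 4)*(h + 3)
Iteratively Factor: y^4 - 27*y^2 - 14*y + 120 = (y + 3)*(y^3 - 3*y^2 - 18*y + 40) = (y - 2)*(y + 3)*(y^2 - y - 20) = (y - 5)*(y - 2)*(y + 3)*(y + 4)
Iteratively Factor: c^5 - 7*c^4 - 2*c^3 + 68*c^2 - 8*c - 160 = (c - 5)*(c^4 - 2*c^3 - 12*c^2 + 8*c + 32) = (c - 5)*(c + 2)*(c^3 - 4*c^2 - 4*c + 16) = (c - 5)*(c - 4)*(c + 2)*(c^2 - 4) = (c - 5)*(c - 4)*(c + 2)^2*(c - 2)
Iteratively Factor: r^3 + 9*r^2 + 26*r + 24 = (r + 4)*(r^2 + 5*r + 6) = (r + 3)*(r + 4)*(r + 2)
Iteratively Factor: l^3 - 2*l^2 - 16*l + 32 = (l - 4)*(l^2 + 2*l - 8) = (l - 4)*(l - 2)*(l + 4)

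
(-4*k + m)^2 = 16*k^2 - 8*k*m + m^2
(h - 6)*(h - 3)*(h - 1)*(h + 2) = h^4 - 8*h^3 + 7*h^2 + 36*h - 36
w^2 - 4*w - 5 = (w - 5)*(w + 1)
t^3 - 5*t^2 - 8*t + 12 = (t - 6)*(t - 1)*(t + 2)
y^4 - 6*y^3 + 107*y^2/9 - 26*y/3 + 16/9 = (y - 8/3)*(y - 2)*(y - 1)*(y - 1/3)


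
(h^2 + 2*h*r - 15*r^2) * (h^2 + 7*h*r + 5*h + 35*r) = h^4 + 9*h^3*r + 5*h^3 - h^2*r^2 + 45*h^2*r - 105*h*r^3 - 5*h*r^2 - 525*r^3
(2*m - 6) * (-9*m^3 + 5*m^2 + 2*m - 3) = -18*m^4 + 64*m^3 - 26*m^2 - 18*m + 18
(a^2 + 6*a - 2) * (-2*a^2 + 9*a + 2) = -2*a^4 - 3*a^3 + 60*a^2 - 6*a - 4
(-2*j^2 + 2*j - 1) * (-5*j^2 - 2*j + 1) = 10*j^4 - 6*j^3 - j^2 + 4*j - 1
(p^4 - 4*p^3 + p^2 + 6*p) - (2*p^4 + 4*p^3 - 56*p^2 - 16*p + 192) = -p^4 - 8*p^3 + 57*p^2 + 22*p - 192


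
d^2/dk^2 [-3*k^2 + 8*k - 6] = -6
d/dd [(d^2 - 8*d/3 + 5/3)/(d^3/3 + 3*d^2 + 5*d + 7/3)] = (-3*d^3 + 19*d^2 + 83*d - 131)/(d^5 + 17*d^4 + 94*d^3 + 190*d^2 + 161*d + 49)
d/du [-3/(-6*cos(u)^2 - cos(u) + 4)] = 3*(12*cos(u) + 1)*sin(u)/(6*cos(u)^2 + cos(u) - 4)^2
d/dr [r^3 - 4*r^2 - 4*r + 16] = 3*r^2 - 8*r - 4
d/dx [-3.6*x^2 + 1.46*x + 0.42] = 1.46 - 7.2*x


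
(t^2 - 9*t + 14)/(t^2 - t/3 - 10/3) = 3*(t - 7)/(3*t + 5)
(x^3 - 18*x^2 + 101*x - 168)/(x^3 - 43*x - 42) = (x^2 - 11*x + 24)/(x^2 + 7*x + 6)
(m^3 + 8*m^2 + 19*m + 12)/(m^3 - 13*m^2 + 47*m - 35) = (m^3 + 8*m^2 + 19*m + 12)/(m^3 - 13*m^2 + 47*m - 35)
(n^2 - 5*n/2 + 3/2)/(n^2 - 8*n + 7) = (n - 3/2)/(n - 7)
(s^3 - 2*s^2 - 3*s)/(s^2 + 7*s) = (s^2 - 2*s - 3)/(s + 7)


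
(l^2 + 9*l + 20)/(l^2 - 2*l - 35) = (l + 4)/(l - 7)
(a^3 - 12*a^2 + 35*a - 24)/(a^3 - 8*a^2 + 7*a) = (a^2 - 11*a + 24)/(a*(a - 7))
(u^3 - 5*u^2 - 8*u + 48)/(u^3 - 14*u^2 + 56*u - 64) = (u^2 - u - 12)/(u^2 - 10*u + 16)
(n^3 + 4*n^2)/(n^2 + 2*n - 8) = n^2/(n - 2)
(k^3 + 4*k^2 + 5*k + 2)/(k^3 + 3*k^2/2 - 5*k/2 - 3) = 2*(k + 1)/(2*k - 3)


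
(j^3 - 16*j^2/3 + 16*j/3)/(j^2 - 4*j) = j - 4/3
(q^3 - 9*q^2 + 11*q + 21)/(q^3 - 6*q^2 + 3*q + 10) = (q^2 - 10*q + 21)/(q^2 - 7*q + 10)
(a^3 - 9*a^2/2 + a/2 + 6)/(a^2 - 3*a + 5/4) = 2*(2*a^3 - 9*a^2 + a + 12)/(4*a^2 - 12*a + 5)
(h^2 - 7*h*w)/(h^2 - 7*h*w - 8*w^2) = h*(-h + 7*w)/(-h^2 + 7*h*w + 8*w^2)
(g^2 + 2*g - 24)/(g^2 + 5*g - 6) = (g - 4)/(g - 1)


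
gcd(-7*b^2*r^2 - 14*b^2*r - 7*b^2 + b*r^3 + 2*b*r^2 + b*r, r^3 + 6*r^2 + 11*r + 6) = r + 1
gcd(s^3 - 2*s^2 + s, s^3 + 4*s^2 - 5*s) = s^2 - s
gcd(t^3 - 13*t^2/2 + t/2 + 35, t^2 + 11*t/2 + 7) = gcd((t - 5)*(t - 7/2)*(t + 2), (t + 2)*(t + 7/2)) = t + 2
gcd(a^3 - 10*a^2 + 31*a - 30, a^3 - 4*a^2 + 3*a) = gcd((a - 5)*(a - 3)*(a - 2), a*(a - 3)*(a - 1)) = a - 3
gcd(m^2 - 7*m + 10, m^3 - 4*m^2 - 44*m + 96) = m - 2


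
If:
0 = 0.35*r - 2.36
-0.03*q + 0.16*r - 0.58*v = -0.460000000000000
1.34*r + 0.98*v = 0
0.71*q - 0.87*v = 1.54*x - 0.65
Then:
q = 229.55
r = 6.74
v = -9.22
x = 111.46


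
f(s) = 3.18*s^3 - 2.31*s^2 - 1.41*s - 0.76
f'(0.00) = -1.41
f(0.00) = -0.76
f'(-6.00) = 369.75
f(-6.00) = -762.34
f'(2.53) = 47.97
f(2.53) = 32.38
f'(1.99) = 27.18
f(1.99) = 12.35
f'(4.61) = 180.04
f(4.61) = 255.20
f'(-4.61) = 222.63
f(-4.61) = -354.90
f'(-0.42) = 2.21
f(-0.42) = -0.81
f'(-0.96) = 11.82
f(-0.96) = -4.35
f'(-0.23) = 0.16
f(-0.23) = -0.60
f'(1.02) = 3.80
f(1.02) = -1.23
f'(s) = 9.54*s^2 - 4.62*s - 1.41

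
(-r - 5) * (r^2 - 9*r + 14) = -r^3 + 4*r^2 + 31*r - 70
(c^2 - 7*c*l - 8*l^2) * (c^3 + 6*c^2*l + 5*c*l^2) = c^5 - c^4*l - 45*c^3*l^2 - 83*c^2*l^3 - 40*c*l^4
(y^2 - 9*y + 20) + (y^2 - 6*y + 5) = 2*y^2 - 15*y + 25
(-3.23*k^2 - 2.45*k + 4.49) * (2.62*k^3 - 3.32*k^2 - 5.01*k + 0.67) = -8.4626*k^5 + 4.3046*k^4 + 36.0801*k^3 - 4.7964*k^2 - 24.1364*k + 3.0083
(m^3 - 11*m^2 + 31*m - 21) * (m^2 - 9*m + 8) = m^5 - 20*m^4 + 138*m^3 - 388*m^2 + 437*m - 168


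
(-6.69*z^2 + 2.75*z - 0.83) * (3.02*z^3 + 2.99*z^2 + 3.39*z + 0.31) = -20.2038*z^5 - 11.6981*z^4 - 16.9632*z^3 + 4.7669*z^2 - 1.9612*z - 0.2573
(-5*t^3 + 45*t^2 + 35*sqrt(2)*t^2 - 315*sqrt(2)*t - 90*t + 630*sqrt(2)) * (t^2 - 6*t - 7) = -5*t^5 + 35*sqrt(2)*t^4 + 75*t^4 - 525*sqrt(2)*t^3 - 325*t^3 + 225*t^2 + 2275*sqrt(2)*t^2 - 1575*sqrt(2)*t + 630*t - 4410*sqrt(2)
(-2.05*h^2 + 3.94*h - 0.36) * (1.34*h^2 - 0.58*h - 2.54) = -2.747*h^4 + 6.4686*h^3 + 2.4394*h^2 - 9.7988*h + 0.9144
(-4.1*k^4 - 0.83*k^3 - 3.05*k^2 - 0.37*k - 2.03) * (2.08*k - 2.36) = -8.528*k^5 + 7.9496*k^4 - 4.3852*k^3 + 6.4284*k^2 - 3.3492*k + 4.7908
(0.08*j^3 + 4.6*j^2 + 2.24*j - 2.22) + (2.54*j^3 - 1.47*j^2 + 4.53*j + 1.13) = 2.62*j^3 + 3.13*j^2 + 6.77*j - 1.09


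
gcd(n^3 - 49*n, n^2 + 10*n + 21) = n + 7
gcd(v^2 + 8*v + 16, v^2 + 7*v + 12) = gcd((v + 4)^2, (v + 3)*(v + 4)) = v + 4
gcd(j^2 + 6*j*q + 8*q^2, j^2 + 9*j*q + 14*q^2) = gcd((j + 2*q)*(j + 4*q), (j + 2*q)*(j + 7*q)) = j + 2*q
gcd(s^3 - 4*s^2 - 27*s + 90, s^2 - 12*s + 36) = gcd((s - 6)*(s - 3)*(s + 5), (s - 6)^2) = s - 6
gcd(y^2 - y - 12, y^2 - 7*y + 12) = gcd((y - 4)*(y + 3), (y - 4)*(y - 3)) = y - 4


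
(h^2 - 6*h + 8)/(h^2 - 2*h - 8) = (h - 2)/(h + 2)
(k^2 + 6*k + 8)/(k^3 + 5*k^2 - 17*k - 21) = (k^2 + 6*k + 8)/(k^3 + 5*k^2 - 17*k - 21)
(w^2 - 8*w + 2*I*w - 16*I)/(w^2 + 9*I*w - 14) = (w - 8)/(w + 7*I)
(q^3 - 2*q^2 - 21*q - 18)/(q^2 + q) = q - 3 - 18/q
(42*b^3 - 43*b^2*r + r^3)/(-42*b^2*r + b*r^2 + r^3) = (-b + r)/r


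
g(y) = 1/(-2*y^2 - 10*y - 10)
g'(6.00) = 0.00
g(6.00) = -0.00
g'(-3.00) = -0.50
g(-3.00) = 0.50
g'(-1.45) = 48.26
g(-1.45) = 3.39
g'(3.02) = 0.01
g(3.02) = -0.02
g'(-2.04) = 0.43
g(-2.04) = 0.48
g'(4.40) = 0.00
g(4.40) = -0.01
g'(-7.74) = -0.01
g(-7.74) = -0.02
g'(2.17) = 0.01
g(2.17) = -0.02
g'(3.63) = 0.00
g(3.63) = -0.01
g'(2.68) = 0.01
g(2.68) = -0.02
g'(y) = (4*y + 10)/(-2*y^2 - 10*y - 10)^2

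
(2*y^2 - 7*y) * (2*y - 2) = 4*y^3 - 18*y^2 + 14*y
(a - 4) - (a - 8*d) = 8*d - 4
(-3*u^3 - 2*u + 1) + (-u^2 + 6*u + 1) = -3*u^3 - u^2 + 4*u + 2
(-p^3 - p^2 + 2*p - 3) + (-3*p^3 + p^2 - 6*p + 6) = -4*p^3 - 4*p + 3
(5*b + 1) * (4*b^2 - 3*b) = 20*b^3 - 11*b^2 - 3*b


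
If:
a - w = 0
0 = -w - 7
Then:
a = -7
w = -7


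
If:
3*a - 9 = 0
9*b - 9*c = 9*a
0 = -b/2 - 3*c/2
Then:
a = 3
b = 9/4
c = -3/4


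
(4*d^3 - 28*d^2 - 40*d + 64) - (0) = 4*d^3 - 28*d^2 - 40*d + 64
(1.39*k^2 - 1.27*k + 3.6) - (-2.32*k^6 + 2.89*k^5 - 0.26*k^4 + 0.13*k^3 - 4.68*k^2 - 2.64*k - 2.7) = 2.32*k^6 - 2.89*k^5 + 0.26*k^4 - 0.13*k^3 + 6.07*k^2 + 1.37*k + 6.3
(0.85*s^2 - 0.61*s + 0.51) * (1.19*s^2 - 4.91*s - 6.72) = 1.0115*s^4 - 4.8994*s^3 - 2.11*s^2 + 1.5951*s - 3.4272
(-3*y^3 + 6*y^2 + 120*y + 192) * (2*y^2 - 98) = -6*y^5 + 12*y^4 + 534*y^3 - 204*y^2 - 11760*y - 18816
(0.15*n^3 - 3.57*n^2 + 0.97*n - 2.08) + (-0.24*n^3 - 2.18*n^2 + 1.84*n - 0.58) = -0.09*n^3 - 5.75*n^2 + 2.81*n - 2.66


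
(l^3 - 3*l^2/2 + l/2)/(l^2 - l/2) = l - 1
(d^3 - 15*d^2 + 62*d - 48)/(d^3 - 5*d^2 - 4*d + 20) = (d^3 - 15*d^2 + 62*d - 48)/(d^3 - 5*d^2 - 4*d + 20)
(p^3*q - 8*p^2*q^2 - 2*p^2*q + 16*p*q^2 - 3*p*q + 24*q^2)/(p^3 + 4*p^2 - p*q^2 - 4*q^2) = q*(p^3 - 8*p^2*q - 2*p^2 + 16*p*q - 3*p + 24*q)/(p^3 + 4*p^2 - p*q^2 - 4*q^2)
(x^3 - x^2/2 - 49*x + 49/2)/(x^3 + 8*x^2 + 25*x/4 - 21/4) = 2*(x - 7)/(2*x + 3)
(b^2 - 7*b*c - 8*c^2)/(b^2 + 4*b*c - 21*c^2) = (b^2 - 7*b*c - 8*c^2)/(b^2 + 4*b*c - 21*c^2)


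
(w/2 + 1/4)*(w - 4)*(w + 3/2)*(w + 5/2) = w^4/2 + w^3/4 - 49*w^2/8 - 169*w/16 - 15/4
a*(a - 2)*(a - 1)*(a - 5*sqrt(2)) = a^4 - 5*sqrt(2)*a^3 - 3*a^3 + 2*a^2 + 15*sqrt(2)*a^2 - 10*sqrt(2)*a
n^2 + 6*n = n*(n + 6)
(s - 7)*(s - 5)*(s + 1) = s^3 - 11*s^2 + 23*s + 35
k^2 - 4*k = k*(k - 4)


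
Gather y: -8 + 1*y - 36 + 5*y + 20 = 6*y - 24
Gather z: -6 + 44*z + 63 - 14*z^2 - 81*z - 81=-14*z^2 - 37*z - 24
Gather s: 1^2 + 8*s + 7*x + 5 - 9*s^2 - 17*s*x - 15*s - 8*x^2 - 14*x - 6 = -9*s^2 + s*(-17*x - 7) - 8*x^2 - 7*x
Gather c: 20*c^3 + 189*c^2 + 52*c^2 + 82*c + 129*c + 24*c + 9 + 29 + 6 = 20*c^3 + 241*c^2 + 235*c + 44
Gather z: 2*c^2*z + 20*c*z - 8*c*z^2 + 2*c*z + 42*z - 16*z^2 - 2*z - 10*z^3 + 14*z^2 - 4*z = -10*z^3 + z^2*(-8*c - 2) + z*(2*c^2 + 22*c + 36)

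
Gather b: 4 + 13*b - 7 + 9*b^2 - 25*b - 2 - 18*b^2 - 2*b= -9*b^2 - 14*b - 5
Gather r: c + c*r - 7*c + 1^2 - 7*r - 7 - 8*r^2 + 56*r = -6*c - 8*r^2 + r*(c + 49) - 6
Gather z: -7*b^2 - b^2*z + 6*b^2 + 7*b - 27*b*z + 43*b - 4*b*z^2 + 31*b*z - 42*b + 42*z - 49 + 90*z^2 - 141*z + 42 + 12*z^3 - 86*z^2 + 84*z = -b^2 + 8*b + 12*z^3 + z^2*(4 - 4*b) + z*(-b^2 + 4*b - 15) - 7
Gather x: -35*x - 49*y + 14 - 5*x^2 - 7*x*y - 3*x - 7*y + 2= -5*x^2 + x*(-7*y - 38) - 56*y + 16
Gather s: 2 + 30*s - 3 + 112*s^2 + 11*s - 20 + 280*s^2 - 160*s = 392*s^2 - 119*s - 21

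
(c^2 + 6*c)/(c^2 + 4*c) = (c + 6)/(c + 4)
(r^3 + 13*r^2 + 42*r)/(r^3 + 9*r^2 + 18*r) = (r + 7)/(r + 3)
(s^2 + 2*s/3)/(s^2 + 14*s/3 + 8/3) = s/(s + 4)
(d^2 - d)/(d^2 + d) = (d - 1)/(d + 1)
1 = 1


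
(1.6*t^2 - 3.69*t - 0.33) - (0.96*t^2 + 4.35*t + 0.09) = 0.64*t^2 - 8.04*t - 0.42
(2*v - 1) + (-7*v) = -5*v - 1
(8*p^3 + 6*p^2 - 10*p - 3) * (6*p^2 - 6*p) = 48*p^5 - 12*p^4 - 96*p^3 + 42*p^2 + 18*p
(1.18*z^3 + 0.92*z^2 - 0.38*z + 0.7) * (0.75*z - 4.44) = 0.885*z^4 - 4.5492*z^3 - 4.3698*z^2 + 2.2122*z - 3.108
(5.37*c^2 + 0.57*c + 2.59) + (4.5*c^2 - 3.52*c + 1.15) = 9.87*c^2 - 2.95*c + 3.74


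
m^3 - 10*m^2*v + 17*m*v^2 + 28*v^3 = (m - 7*v)*(m - 4*v)*(m + v)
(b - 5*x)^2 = b^2 - 10*b*x + 25*x^2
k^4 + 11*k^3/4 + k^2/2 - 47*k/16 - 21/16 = (k - 1)*(k + 1/2)*(k + 3/2)*(k + 7/4)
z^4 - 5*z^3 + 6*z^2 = z^2*(z - 3)*(z - 2)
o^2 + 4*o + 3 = (o + 1)*(o + 3)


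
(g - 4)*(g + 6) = g^2 + 2*g - 24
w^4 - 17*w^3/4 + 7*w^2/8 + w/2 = w*(w - 4)*(w - 1/2)*(w + 1/4)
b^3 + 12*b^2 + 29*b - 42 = (b - 1)*(b + 6)*(b + 7)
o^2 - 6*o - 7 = (o - 7)*(o + 1)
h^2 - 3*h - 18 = (h - 6)*(h + 3)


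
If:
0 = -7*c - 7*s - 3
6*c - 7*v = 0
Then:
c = 7*v/6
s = -7*v/6 - 3/7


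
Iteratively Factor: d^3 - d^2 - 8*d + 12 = (d - 2)*(d^2 + d - 6) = (d - 2)^2*(d + 3)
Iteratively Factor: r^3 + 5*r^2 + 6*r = (r + 3)*(r^2 + 2*r) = (r + 2)*(r + 3)*(r)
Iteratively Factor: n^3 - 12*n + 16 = (n - 2)*(n^2 + 2*n - 8) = (n - 2)*(n + 4)*(n - 2)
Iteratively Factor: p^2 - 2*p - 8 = (p - 4)*(p + 2)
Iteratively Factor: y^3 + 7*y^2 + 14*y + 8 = (y + 1)*(y^2 + 6*y + 8) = (y + 1)*(y + 4)*(y + 2)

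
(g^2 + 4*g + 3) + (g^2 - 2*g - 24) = 2*g^2 + 2*g - 21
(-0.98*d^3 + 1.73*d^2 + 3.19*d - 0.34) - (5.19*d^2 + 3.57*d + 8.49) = -0.98*d^3 - 3.46*d^2 - 0.38*d - 8.83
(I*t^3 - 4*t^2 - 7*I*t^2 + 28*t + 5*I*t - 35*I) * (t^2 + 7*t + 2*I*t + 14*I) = I*t^5 - 6*t^4 - 52*I*t^3 + 284*t^2 + 147*I*t + 490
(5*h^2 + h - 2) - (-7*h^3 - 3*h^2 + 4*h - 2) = 7*h^3 + 8*h^2 - 3*h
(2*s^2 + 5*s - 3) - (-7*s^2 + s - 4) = 9*s^2 + 4*s + 1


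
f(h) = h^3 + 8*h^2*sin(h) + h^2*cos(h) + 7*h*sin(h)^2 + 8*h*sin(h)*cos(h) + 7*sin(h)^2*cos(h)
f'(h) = -h^2*sin(h) + 8*h^2*cos(h) + 3*h^2 - 8*h*sin(h)^2 + 14*h*sin(h)*cos(h) + 16*h*sin(h) + 8*h*cos(h)^2 + 2*h*cos(h) - 7*sin(h)^3 + 7*sin(h)^2 + 14*sin(h)*cos(h)^2 + 8*sin(h)*cos(h)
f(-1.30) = -18.80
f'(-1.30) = 53.00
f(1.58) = 34.77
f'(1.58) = 17.15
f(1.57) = 34.60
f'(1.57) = 17.53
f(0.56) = 6.57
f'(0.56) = 23.95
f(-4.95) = 34.76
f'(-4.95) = 38.66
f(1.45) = 32.22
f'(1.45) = 22.00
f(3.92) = -10.27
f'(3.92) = -47.50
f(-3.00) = -49.98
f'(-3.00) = -59.87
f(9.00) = 904.83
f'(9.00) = -335.13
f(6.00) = 161.02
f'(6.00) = 392.20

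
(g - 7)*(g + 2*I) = g^2 - 7*g + 2*I*g - 14*I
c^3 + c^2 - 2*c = c*(c - 1)*(c + 2)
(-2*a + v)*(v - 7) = -2*a*v + 14*a + v^2 - 7*v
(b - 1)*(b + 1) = b^2 - 1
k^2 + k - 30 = (k - 5)*(k + 6)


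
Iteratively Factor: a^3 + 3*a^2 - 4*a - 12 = (a - 2)*(a^2 + 5*a + 6) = (a - 2)*(a + 3)*(a + 2)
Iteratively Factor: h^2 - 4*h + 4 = (h - 2)*(h - 2)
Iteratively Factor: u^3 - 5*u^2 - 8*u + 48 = (u - 4)*(u^2 - u - 12) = (u - 4)^2*(u + 3)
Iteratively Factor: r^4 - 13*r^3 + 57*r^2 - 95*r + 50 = (r - 5)*(r^3 - 8*r^2 + 17*r - 10) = (r - 5)*(r - 2)*(r^2 - 6*r + 5) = (r - 5)*(r - 2)*(r - 1)*(r - 5)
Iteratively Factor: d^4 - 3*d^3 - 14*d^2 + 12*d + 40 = (d - 2)*(d^3 - d^2 - 16*d - 20) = (d - 2)*(d + 2)*(d^2 - 3*d - 10) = (d - 2)*(d + 2)^2*(d - 5)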